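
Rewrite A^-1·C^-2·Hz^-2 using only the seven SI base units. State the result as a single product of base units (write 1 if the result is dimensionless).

A⁻³

C = A·s = s·A (charge = current × time).
So C⁻² = s⁻²·A⁻².
Hz = 1/s = s⁻¹ (frequency is cycles per second).
So Hz⁻² = s².
Combining: A⁻¹·C⁻²·Hz⁻² = A⁻¹ · (s⁻²·A⁻²) · s² = A⁻³.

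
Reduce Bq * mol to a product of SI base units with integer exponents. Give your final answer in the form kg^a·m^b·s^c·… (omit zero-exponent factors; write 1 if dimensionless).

s⁻¹·mol

Bq = 1/s = s⁻¹ (activity is decays per second).
Combining: Bq·mol = s⁻¹ · mol = s⁻¹·mol.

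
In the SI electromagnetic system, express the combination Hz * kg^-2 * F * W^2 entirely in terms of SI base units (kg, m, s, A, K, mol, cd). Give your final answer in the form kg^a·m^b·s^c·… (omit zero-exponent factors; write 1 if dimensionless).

kg⁻¹·m²·s⁻³·A²

Hz = 1/s = s⁻¹ (frequency is cycles per second).
F = C/V (capacitance = charge per voltage),
    = A·s/(kg·m²·s⁻³·A⁻¹) (substituting C and V),
    = kg⁻¹·m⁻²·s⁴·A².
W = J/s (power = energy per time),
    = kg·m²·s⁻³.
So W² = kg²·m⁴·s⁻⁶.
Combining: Hz·kg⁻²·F·W² = s⁻¹ · kg⁻² · (kg⁻¹·m⁻²·s⁴·A²) · (kg²·m⁴·s⁻⁶) = kg⁻¹·m²·s⁻³·A².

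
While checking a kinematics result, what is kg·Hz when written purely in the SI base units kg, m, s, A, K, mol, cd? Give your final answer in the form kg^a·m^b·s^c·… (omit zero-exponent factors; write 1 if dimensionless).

kg·s⁻¹

Hz = s⁻¹.
Combining: kg·Hz = kg · s⁻¹ = kg·s⁻¹.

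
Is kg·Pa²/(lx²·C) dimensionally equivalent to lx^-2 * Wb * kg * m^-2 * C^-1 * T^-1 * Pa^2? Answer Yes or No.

Yes

Left side:
  Pa = kg·m⁻¹·s⁻².
  So Pa² = kg²·m⁻²·s⁻⁴.
  lx = m⁻²·cd.
  So lx⁻² = m⁴·cd⁻².
  C = s·A.
  So C⁻¹ = s⁻¹·A⁻¹.
  Combining: kg·Pa²·lx⁻²·C⁻¹ = kg · (kg²·m⁻²·s⁻⁴) · (m⁴·cd⁻²) · (s⁻¹·A⁻¹) = kg³·m²·s⁻⁵·A⁻¹·cd⁻².
Right side:
  lx = m⁻²·cd.
  So lx⁻² = m⁴·cd⁻².
  Wb = kg·m²·s⁻²·A⁻¹.
  C = s·A.
  So C⁻¹ = s⁻¹·A⁻¹.
  T = kg·s⁻²·A⁻¹.
  So T⁻¹ = kg⁻¹·s²·A.
  Pa = kg·m⁻¹·s⁻².
  So Pa² = kg²·m⁻²·s⁻⁴.
  Combining: lx⁻²·Wb·kg·m⁻²·C⁻¹·T⁻¹·Pa² = (m⁴·cd⁻²) · (kg·m²·s⁻²·A⁻¹) · kg · m⁻² · (s⁻¹·A⁻¹) · (kg⁻¹·s²·A) · (kg²·m⁻²·s⁻⁴) = kg³·m²·s⁻⁵·A⁻¹·cd⁻².
Both reduce to kg³·m²·s⁻⁵·A⁻¹·cd⁻².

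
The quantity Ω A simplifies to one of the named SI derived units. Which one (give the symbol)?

V

Ω = V/A (resistance = voltage per current),
    = kg·m²·s⁻³·A⁻².
Combining: Ω·A = (kg·m²·s⁻³·A⁻²) · A = kg·m²·s⁻³·A⁻¹.
kg·m²·s⁻³·A⁻¹ is the base-SI form of the volt.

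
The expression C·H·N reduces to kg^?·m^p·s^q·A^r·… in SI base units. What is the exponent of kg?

2

C = A·s = s·A (charge = current × time).
H = Wb/A (inductance = flux per current),
    = kg·m²·s⁻²·A⁻².
N = kg·m/s² = kg·m·s⁻² (force = mass × acceleration).
Combining: C·H·N = (s·A) · (kg·m²·s⁻²·A⁻²) · (kg·m·s⁻²) = kg²·m³·s⁻³·A⁻¹.
The exponent of kg is 2.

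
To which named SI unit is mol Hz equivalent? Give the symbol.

Hz = s⁻¹.
Combining: mol·Hz = mol · s⁻¹ = s⁻¹·mol.
s⁻¹·mol is the base-SI form of the katal.

kat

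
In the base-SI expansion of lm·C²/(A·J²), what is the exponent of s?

lm = cd·sr = cd (luminous flux; sr is dimensionless).
C = A·s = s·A (charge = current × time).
So C² = s²·A².
J = N·m (work = force × distance),
    = kg·m²·s⁻².
So J⁻² = kg⁻²·m⁻⁴·s⁴.
Combining: lm·C²·A⁻¹·J⁻² = cd · (s²·A²) · A⁻¹ · (kg⁻²·m⁻⁴·s⁴) = kg⁻²·m⁻⁴·s⁶·A·cd.
The exponent of s is 6.

6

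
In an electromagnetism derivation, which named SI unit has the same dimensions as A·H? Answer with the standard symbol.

Wb

H = kg·m²·s⁻²·A⁻².
Combining: A·H = A · (kg·m²·s⁻²·A⁻²) = kg·m²·s⁻²·A⁻¹.
kg·m²·s⁻²·A⁻¹ is the base-SI form of the weber.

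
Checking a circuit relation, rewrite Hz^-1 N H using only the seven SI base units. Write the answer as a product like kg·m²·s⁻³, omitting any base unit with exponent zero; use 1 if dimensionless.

Hz = s⁻¹.
So Hz⁻¹ = s.
N = kg·m·s⁻².
H = kg·m²·s⁻²·A⁻².
Combining: Hz⁻¹·N·H = s · (kg·m·s⁻²) · (kg·m²·s⁻²·A⁻²) = kg²·m³·s⁻³·A⁻².

kg²·m³·s⁻³·A⁻²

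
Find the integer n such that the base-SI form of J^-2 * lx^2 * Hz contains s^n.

3

J = kg·m²·s⁻².
So J⁻² = kg⁻²·m⁻⁴·s⁴.
lx = m⁻²·cd.
So lx² = m⁻⁴·cd².
Hz = s⁻¹.
Combining: J⁻²·lx²·Hz = (kg⁻²·m⁻⁴·s⁴) · (m⁻⁴·cd²) · s⁻¹ = kg⁻²·m⁻⁸·s³·cd².
The exponent of s is 3.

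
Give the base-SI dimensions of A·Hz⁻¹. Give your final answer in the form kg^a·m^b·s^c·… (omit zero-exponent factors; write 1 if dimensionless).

Hz = 1/s = s⁻¹ (frequency is cycles per second).
So Hz⁻¹ = s.
Combining: A·Hz⁻¹ = A · s = s·A.

s·A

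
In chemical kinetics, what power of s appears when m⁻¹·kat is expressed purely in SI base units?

-1

kat = mol/s = s⁻¹·mol (catalytic activity).
Combining: m⁻¹·kat = m⁻¹ · (s⁻¹·mol) = m⁻¹·s⁻¹·mol.
The exponent of s is -1.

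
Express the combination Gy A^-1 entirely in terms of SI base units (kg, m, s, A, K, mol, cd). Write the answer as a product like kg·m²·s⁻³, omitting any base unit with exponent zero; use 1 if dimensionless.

m²·s⁻²·A⁻¹

Gy = J/kg (absorbed dose = energy per mass),
    = m²·s⁻².
Combining: Gy·A⁻¹ = (m²·s⁻²) · A⁻¹ = m²·s⁻²·A⁻¹.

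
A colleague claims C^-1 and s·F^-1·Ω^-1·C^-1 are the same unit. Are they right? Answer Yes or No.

Yes

Left side:
  C = s·A.
  So C⁻¹ = s⁻¹·A⁻¹.
Right side:
  F = C/V (capacitance = charge per voltage),
      = A·s/(kg·m²·s⁻³·A⁻¹) (substituting C and V),
      = kg⁻¹·m⁻²·s⁴·A².
  So F⁻¹ = kg·m²·s⁻⁴·A⁻².
  Ω = V/A (resistance = voltage per current),
      = kg·m²·s⁻³·A⁻².
  So Ω⁻¹ = kg⁻¹·m⁻²·s³·A².
  C = A·s = s·A (charge = current × time).
  So C⁻¹ = s⁻¹·A⁻¹.
  Combining: s·F⁻¹·Ω⁻¹·C⁻¹ = s · (kg·m²·s⁻⁴·A⁻²) · (kg⁻¹·m⁻²·s³·A²) · (s⁻¹·A⁻¹) = s⁻¹·A⁻¹.
Both reduce to s⁻¹·A⁻¹.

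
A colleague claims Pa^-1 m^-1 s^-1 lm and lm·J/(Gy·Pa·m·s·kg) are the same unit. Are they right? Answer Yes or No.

Left side:
  Pa = N/m² (pressure = force per area),
      = kg·m⁻¹·s⁻².
  So Pa⁻¹ = kg⁻¹·m·s².
  lm = cd·sr = cd (luminous flux; sr is dimensionless).
  Combining: Pa⁻¹·m⁻¹·s⁻¹·lm = (kg⁻¹·m·s²) · m⁻¹ · s⁻¹ · cd = kg⁻¹·s·cd.
Right side:
  lm = cd.
  Gy = m²·s⁻².
  So Gy⁻¹ = m⁻²·s².
  Pa = kg·m⁻¹·s⁻².
  So Pa⁻¹ = kg⁻¹·m·s².
  J = kg·m²·s⁻².
  Combining: lm·Gy⁻¹·Pa⁻¹·J·m⁻¹·s⁻¹·kg⁻¹ = cd · (m⁻²·s²) · (kg⁻¹·m·s²) · (kg·m²·s⁻²) · m⁻¹ · s⁻¹ · kg⁻¹ = kg⁻¹·s·cd.
Both reduce to kg⁻¹·s·cd.

Yes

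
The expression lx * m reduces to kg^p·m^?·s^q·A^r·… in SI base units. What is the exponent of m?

-1

lx = m⁻²·cd.
Combining: lx·m = (m⁻²·cd) · m = m⁻¹·cd.
The exponent of m is -1.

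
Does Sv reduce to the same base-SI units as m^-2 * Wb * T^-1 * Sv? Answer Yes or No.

Left side:
  Sv = J/kg (equivalent dose = energy per mass),
      = m²·s⁻².
Right side:
  Wb = kg·m²·s⁻²·A⁻¹.
  T = kg·s⁻²·A⁻¹.
  So T⁻¹ = kg⁻¹·s²·A.
  Sv = m²·s⁻².
  Combining: m⁻²·Wb·T⁻¹·Sv = m⁻² · (kg·m²·s⁻²·A⁻¹) · (kg⁻¹·s²·A) · (m²·s⁻²) = m²·s⁻².
Both reduce to m²·s⁻².

Yes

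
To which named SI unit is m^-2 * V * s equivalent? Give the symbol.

V = W/A (potential = power per current),
    = kg·m²·s⁻³·A⁻¹.
Combining: m⁻²·V·s = m⁻² · (kg·m²·s⁻³·A⁻¹) · s = kg·s⁻²·A⁻¹.
kg·s⁻²·A⁻¹ is the base-SI form of the tesla.

T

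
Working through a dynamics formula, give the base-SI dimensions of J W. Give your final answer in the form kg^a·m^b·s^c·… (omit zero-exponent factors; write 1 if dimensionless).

J = N·m (work = force × distance),
    = kg·m²·s⁻².
W = J/s (power = energy per time),
    = kg·m²·s⁻³.
Combining: J·W = (kg·m²·s⁻²) · (kg·m²·s⁻³) = kg²·m⁴·s⁻⁵.

kg²·m⁴·s⁻⁵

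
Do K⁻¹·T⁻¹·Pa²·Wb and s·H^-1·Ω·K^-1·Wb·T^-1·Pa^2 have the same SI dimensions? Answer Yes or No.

Left side:
  T = kg·s⁻²·A⁻¹.
  So T⁻¹ = kg⁻¹·s²·A.
  Pa = kg·m⁻¹·s⁻².
  So Pa² = kg²·m⁻²·s⁻⁴.
  Wb = kg·m²·s⁻²·A⁻¹.
  Combining: K⁻¹·T⁻¹·Pa²·Wb = K⁻¹ · (kg⁻¹·s²·A) · (kg²·m⁻²·s⁻⁴) · (kg·m²·s⁻²·A⁻¹) = kg²·s⁻⁴·K⁻¹.
Right side:
  H = Wb/A (inductance = flux per current),
      = kg·m²·s⁻²·A⁻².
  So H⁻¹ = kg⁻¹·m⁻²·s²·A².
  Ω = V/A (resistance = voltage per current),
      = kg·m²·s⁻³·A⁻².
  Wb = V·s (flux: a volt is a weber per second),
      = kg·m²·s⁻²·A⁻¹.
  T = Wb/m² (flux density = flux per area),
      = kg·s⁻²·A⁻¹.
  So T⁻¹ = kg⁻¹·s²·A.
  Pa = N/m² (pressure = force per area),
      = kg·m⁻¹·s⁻².
  So Pa² = kg²·m⁻²·s⁻⁴.
  Combining: s·H⁻¹·Ω·K⁻¹·Wb·T⁻¹·Pa² = s · (kg⁻¹·m⁻²·s²·A²) · (kg·m²·s⁻³·A⁻²) · K⁻¹ · (kg·m²·s⁻²·A⁻¹) · (kg⁻¹·s²·A) · (kg²·m⁻²·s⁻⁴) = kg²·s⁻⁴·K⁻¹.
Both reduce to kg²·s⁻⁴·K⁻¹.

Yes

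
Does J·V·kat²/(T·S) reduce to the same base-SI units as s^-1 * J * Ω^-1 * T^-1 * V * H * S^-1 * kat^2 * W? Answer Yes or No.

Left side:
  J = N·m (work = force × distance),
      = kg·m²·s⁻².
  V = W/A (potential = power per current),
      = kg·m²·s⁻³·A⁻¹.
  kat = mol/s = s⁻¹·mol (catalytic activity).
  So kat² = s⁻²·mol².
  T = Wb/m² (flux density = flux per area),
      = kg·s⁻²·A⁻¹.
  So T⁻¹ = kg⁻¹·s²·A.
  S = 1/Ω (conductance is reciprocal resistance),
      = kg⁻¹·m⁻²·s³·A².
  So S⁻¹ = kg·m²·s⁻³·A⁻².
  Combining: J·V·kat²·T⁻¹·S⁻¹ = (kg·m²·s⁻²) · (kg·m²·s⁻³·A⁻¹) · (s⁻²·mol²) · (kg⁻¹·s²·A) · (kg·m²·s⁻³·A⁻²) = kg²·m⁶·s⁻⁸·A⁻²·mol².
Right side:
  J = kg·m²·s⁻².
  Ω = kg·m²·s⁻³·A⁻².
  So Ω⁻¹ = kg⁻¹·m⁻²·s³·A².
  T = kg·s⁻²·A⁻¹.
  So T⁻¹ = kg⁻¹·s²·A.
  V = kg·m²·s⁻³·A⁻¹.
  H = kg·m²·s⁻²·A⁻².
  S = kg⁻¹·m⁻²·s³·A².
  So S⁻¹ = kg·m²·s⁻³·A⁻².
  kat = s⁻¹·mol.
  So kat² = s⁻²·mol².
  W = kg·m²·s⁻³.
  Combining: s⁻¹·J·Ω⁻¹·T⁻¹·V·H·S⁻¹·kat²·W = s⁻¹ · (kg·m²·s⁻²) · (kg⁻¹·m⁻²·s³·A²) · (kg⁻¹·s²·A) · (kg·m²·s⁻³·A⁻¹) · (kg·m²·s⁻²·A⁻²) · (kg·m²·s⁻³·A⁻²) · (s⁻²·mol²) · (kg·m²·s⁻³) = kg³·m⁸·s⁻¹¹·A⁻²·mol².
Left is kg²·m⁶·s⁻⁸·A⁻²·mol²; right is kg³·m⁸·s⁻¹¹·A⁻²·mol² — different.

No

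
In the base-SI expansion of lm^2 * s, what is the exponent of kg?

0

lm = cd.
So lm² = cd².
Combining: lm²·s = cd² · s = s·cd².
The exponent of kg is 0.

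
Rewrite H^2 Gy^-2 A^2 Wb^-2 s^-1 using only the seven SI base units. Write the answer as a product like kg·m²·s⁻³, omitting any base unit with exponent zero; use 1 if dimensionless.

m⁻⁴·s³

H = kg·m²·s⁻²·A⁻².
So H² = kg²·m⁴·s⁻⁴·A⁻⁴.
Gy = m²·s⁻².
So Gy⁻² = m⁻⁴·s⁴.
Wb = kg·m²·s⁻²·A⁻¹.
So Wb⁻² = kg⁻²·m⁻⁴·s⁴·A².
Combining: H²·Gy⁻²·A²·Wb⁻²·s⁻¹ = (kg²·m⁴·s⁻⁴·A⁻⁴) · (m⁻⁴·s⁴) · A² · (kg⁻²·m⁻⁴·s⁴·A²) · s⁻¹ = m⁻⁴·s³.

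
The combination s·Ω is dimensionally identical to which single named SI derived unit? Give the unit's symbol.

H

Ω = V/A (resistance = voltage per current),
    = kg·m²·s⁻³·A⁻².
Combining: s·Ω = s · (kg·m²·s⁻³·A⁻²) = kg·m²·s⁻²·A⁻².
kg·m²·s⁻²·A⁻² is the base-SI form of the henry.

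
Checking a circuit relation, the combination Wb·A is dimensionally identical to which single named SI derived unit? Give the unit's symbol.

J

Wb = V·s (flux: a volt is a weber per second),
    = kg·m²·s⁻²·A⁻¹.
Combining: Wb·A = (kg·m²·s⁻²·A⁻¹) · A = kg·m²·s⁻².
kg·m²·s⁻² is the base-SI form of the joule.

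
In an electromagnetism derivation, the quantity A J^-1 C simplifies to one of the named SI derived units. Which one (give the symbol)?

S

J = N·m (work = force × distance),
    = kg·m²·s⁻².
So J⁻¹ = kg⁻¹·m⁻²·s².
C = A·s = s·A (charge = current × time).
Combining: A·J⁻¹·C = A · (kg⁻¹·m⁻²·s²) · (s·A) = kg⁻¹·m⁻²·s³·A².
kg⁻¹·m⁻²·s³·A² is the base-SI form of the siemens.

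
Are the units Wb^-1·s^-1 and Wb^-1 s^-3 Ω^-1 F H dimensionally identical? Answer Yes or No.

No

Left side:
  Wb = V·s (flux: a volt is a weber per second),
      = kg·m²·s⁻²·A⁻¹.
  So Wb⁻¹ = kg⁻¹·m⁻²·s²·A.
  Combining: Wb⁻¹·s⁻¹ = (kg⁻¹·m⁻²·s²·A) · s⁻¹ = kg⁻¹·m⁻²·s·A.
Right side:
  Wb = V·s (flux: a volt is a weber per second),
      = kg·m²·s⁻²·A⁻¹.
  So Wb⁻¹ = kg⁻¹·m⁻²·s²·A.
  Ω = V/A (resistance = voltage per current),
      = kg·m²·s⁻³·A⁻².
  So Ω⁻¹ = kg⁻¹·m⁻²·s³·A².
  F = C/V (capacitance = charge per voltage),
      = A·s/(kg·m²·s⁻³·A⁻¹) (substituting C and V),
      = kg⁻¹·m⁻²·s⁴·A².
  H = Wb/A (inductance = flux per current),
      = kg·m²·s⁻²·A⁻².
  Combining: Wb⁻¹·s⁻³·Ω⁻¹·F·H = (kg⁻¹·m⁻²·s²·A) · s⁻³ · (kg⁻¹·m⁻²·s³·A²) · (kg⁻¹·m⁻²·s⁴·A²) · (kg·m²·s⁻²·A⁻²) = kg⁻²·m⁻⁴·s⁴·A³.
Left is kg⁻¹·m⁻²·s·A; right is kg⁻²·m⁻⁴·s⁴·A³ — different.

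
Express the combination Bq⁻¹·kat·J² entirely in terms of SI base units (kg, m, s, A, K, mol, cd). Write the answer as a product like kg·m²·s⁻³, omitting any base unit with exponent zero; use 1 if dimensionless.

kg²·m⁴·s⁻⁴·mol

Bq = 1/s = s⁻¹ (activity is decays per second).
So Bq⁻¹ = s.
kat = mol/s = s⁻¹·mol (catalytic activity).
J = N·m (work = force × distance),
    = kg·m²·s⁻².
So J² = kg²·m⁴·s⁻⁴.
Combining: Bq⁻¹·kat·J² = s · (s⁻¹·mol) · (kg²·m⁴·s⁻⁴) = kg²·m⁴·s⁻⁴·mol.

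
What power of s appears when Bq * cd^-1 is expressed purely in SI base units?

-1

Bq = 1/s = s⁻¹ (activity is decays per second).
Combining: Bq·cd⁻¹ = s⁻¹ · cd⁻¹ = s⁻¹·cd⁻¹.
The exponent of s is -1.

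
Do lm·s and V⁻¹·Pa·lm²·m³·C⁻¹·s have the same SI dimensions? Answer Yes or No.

No

Left side:
  lm = cd·sr = cd (luminous flux; sr is dimensionless).
  Combining: lm·s = cd · s = s·cd.
Right side:
  V = W/A (potential = power per current),
      = kg·m²·s⁻³·A⁻¹.
  So V⁻¹ = kg⁻¹·m⁻²·s³·A.
  Pa = N/m² (pressure = force per area),
      = kg·m⁻¹·s⁻².
  lm = cd·sr = cd (luminous flux; sr is dimensionless).
  So lm² = cd².
  C = A·s = s·A (charge = current × time).
  So C⁻¹ = s⁻¹·A⁻¹.
  Combining: V⁻¹·Pa·lm²·m³·C⁻¹·s = (kg⁻¹·m⁻²·s³·A) · (kg·m⁻¹·s⁻²) · cd² · m³ · (s⁻¹·A⁻¹) · s = s·cd².
Left is s·cd; right is s·cd² — different.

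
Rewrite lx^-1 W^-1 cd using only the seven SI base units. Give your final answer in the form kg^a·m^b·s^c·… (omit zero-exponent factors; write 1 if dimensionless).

lx = lm/m² (illuminance = luminous flux per area),
    = m⁻²·cd.
So lx⁻¹ = m²·cd⁻¹.
W = J/s (power = energy per time),
    = kg·m²·s⁻³.
So W⁻¹ = kg⁻¹·m⁻²·s³.
Combining: lx⁻¹·W⁻¹·cd = (m²·cd⁻¹) · (kg⁻¹·m⁻²·s³) · cd = kg⁻¹·s³.

kg⁻¹·s³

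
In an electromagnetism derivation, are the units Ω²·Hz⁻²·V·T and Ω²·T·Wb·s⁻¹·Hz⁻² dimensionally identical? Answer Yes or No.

Yes

Left side:
  Ω = kg·m²·s⁻³·A⁻².
  So Ω² = kg²·m⁴·s⁻⁶·A⁻⁴.
  Hz = s⁻¹.
  So Hz⁻² = s².
  V = kg·m²·s⁻³·A⁻¹.
  T = kg·s⁻²·A⁻¹.
  Combining: Ω²·Hz⁻²·V·T = (kg²·m⁴·s⁻⁶·A⁻⁴) · s² · (kg·m²·s⁻³·A⁻¹) · (kg·s⁻²·A⁻¹) = kg⁴·m⁶·s⁻⁹·A⁻⁶.
Right side:
  Ω = kg·m²·s⁻³·A⁻².
  So Ω² = kg²·m⁴·s⁻⁶·A⁻⁴.
  T = kg·s⁻²·A⁻¹.
  Wb = kg·m²·s⁻²·A⁻¹.
  Hz = s⁻¹.
  So Hz⁻² = s².
  Combining: Ω²·T·Wb·s⁻¹·Hz⁻² = (kg²·m⁴·s⁻⁶·A⁻⁴) · (kg·s⁻²·A⁻¹) · (kg·m²·s⁻²·A⁻¹) · s⁻¹ · s² = kg⁴·m⁶·s⁻⁹·A⁻⁶.
Both reduce to kg⁴·m⁶·s⁻⁹·A⁻⁶.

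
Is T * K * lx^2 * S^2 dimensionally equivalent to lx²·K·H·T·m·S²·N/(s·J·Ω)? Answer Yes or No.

Left side:
  T = kg·s⁻²·A⁻¹.
  lx = m⁻²·cd.
  So lx² = m⁻⁴·cd².
  S = kg⁻¹·m⁻²·s³·A².
  So S² = kg⁻²·m⁻⁴·s⁶·A⁴.
  Combining: T·K·lx²·S² = (kg·s⁻²·A⁻¹) · K · (m⁻⁴·cd²) · (kg⁻²·m⁻⁴·s⁶·A⁴) = kg⁻¹·m⁻⁸·s⁴·A³·K·cd².
Right side:
  lx = m⁻²·cd.
  So lx² = m⁻⁴·cd².
  J = kg·m²·s⁻².
  So J⁻¹ = kg⁻¹·m⁻²·s².
  H = kg·m²·s⁻²·A⁻².
  T = kg·s⁻²·A⁻¹.
  Ω = kg·m²·s⁻³·A⁻².
  So Ω⁻¹ = kg⁻¹·m⁻²·s³·A².
  S = kg⁻¹·m⁻²·s³·A².
  So S² = kg⁻²·m⁻⁴·s⁶·A⁴.
  N = kg·m·s⁻².
  Combining: s⁻¹·lx²·J⁻¹·K·H·T·Ω⁻¹·m·S²·N = s⁻¹ · (m⁻⁴·cd²) · (kg⁻¹·m⁻²·s²) · K · (kg·m²·s⁻²·A⁻²) · (kg·s⁻²·A⁻¹) · (kg⁻¹·m⁻²·s³·A²) · m · (kg⁻²·m⁻⁴·s⁶·A⁴) · (kg·m·s⁻²) = kg⁻¹·m⁻⁸·s⁴·A³·K·cd².
Both reduce to kg⁻¹·m⁻⁸·s⁴·A³·K·cd².

Yes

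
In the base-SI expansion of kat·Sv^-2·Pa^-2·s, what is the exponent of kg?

-2

kat = s⁻¹·mol.
Sv = m²·s⁻².
So Sv⁻² = m⁻⁴·s⁴.
Pa = kg·m⁻¹·s⁻².
So Pa⁻² = kg⁻²·m²·s⁴.
Combining: kat·Sv⁻²·Pa⁻²·s = (s⁻¹·mol) · (m⁻⁴·s⁴) · (kg⁻²·m²·s⁴) · s = kg⁻²·m⁻²·s⁸·mol.
The exponent of kg is -2.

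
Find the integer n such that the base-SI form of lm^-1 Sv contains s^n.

-2

lm = cd·sr = cd (luminous flux; sr is dimensionless).
So lm⁻¹ = cd⁻¹.
Sv = J/kg (equivalent dose = energy per mass),
    = m²·s⁻².
Combining: lm⁻¹·Sv = cd⁻¹ · (m²·s⁻²) = m²·s⁻²·cd⁻¹.
The exponent of s is -2.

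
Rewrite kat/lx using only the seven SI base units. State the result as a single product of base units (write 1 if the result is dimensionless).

m²·s⁻¹·mol·cd⁻¹

lx = m⁻²·cd.
So lx⁻¹ = m²·cd⁻¹.
kat = s⁻¹·mol.
Combining: lx⁻¹·kat = (m²·cd⁻¹) · (s⁻¹·mol) = m²·s⁻¹·mol·cd⁻¹.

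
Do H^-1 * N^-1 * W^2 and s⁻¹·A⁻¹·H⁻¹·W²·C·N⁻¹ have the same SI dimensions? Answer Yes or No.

Yes

Left side:
  H = Wb/A (inductance = flux per current),
      = kg·m²·s⁻²·A⁻².
  So H⁻¹ = kg⁻¹·m⁻²·s²·A².
  N = kg·m/s² = kg·m·s⁻² (force = mass × acceleration).
  So N⁻¹ = kg⁻¹·m⁻¹·s².
  W = J/s (power = energy per time),
      = kg·m²·s⁻³.
  So W² = kg²·m⁴·s⁻⁶.
  Combining: H⁻¹·N⁻¹·W² = (kg⁻¹·m⁻²·s²·A²) · (kg⁻¹·m⁻¹·s²) · (kg²·m⁴·s⁻⁶) = m·s⁻²·A².
Right side:
  H = Wb/A (inductance = flux per current),
      = kg·m²·s⁻²·A⁻².
  So H⁻¹ = kg⁻¹·m⁻²·s²·A².
  W = J/s (power = energy per time),
      = kg·m²·s⁻³.
  So W² = kg²·m⁴·s⁻⁶.
  C = A·s = s·A (charge = current × time).
  N = kg·m/s² = kg·m·s⁻² (force = mass × acceleration).
  So N⁻¹ = kg⁻¹·m⁻¹·s².
  Combining: s⁻¹·A⁻¹·H⁻¹·W²·C·N⁻¹ = s⁻¹ · A⁻¹ · (kg⁻¹·m⁻²·s²·A²) · (kg²·m⁴·s⁻⁶) · (s·A) · (kg⁻¹·m⁻¹·s²) = m·s⁻²·A².
Both reduce to m·s⁻²·A².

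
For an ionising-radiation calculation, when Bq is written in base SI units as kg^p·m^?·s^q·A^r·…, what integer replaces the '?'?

0

Bq = 1/s = s⁻¹ (activity is decays per second).
The exponent of m is 0.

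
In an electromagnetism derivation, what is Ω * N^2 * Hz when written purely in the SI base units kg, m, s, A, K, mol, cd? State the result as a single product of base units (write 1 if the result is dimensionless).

kg³·m⁴·s⁻⁸·A⁻²

Ω = kg·m²·s⁻³·A⁻².
N = kg·m·s⁻².
So N² = kg²·m²·s⁻⁴.
Hz = s⁻¹.
Combining: Ω·N²·Hz = (kg·m²·s⁻³·A⁻²) · (kg²·m²·s⁻⁴) · s⁻¹ = kg³·m⁴·s⁻⁸·A⁻².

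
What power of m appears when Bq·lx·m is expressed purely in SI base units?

-1

Bq = s⁻¹.
lx = m⁻²·cd.
Combining: Bq·lx·m = s⁻¹ · (m⁻²·cd) · m = m⁻¹·s⁻¹·cd.
The exponent of m is -1.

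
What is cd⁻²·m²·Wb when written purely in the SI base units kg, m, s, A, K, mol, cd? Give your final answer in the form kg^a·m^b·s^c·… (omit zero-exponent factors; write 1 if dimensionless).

kg·m⁴·s⁻²·A⁻¹·cd⁻²

Wb = V·s (flux: a volt is a weber per second),
    = kg·m²·s⁻²·A⁻¹.
Combining: cd⁻²·m²·Wb = cd⁻² · m² · (kg·m²·s⁻²·A⁻¹) = kg·m⁴·s⁻²·A⁻¹·cd⁻².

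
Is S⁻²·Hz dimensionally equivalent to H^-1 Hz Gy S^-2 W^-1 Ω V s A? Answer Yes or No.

Left side:
  S = 1/Ω (conductance is reciprocal resistance),
      = kg⁻¹·m⁻²·s³·A².
  So S⁻² = kg²·m⁴·s⁻⁶·A⁻⁴.
  Hz = 1/s = s⁻¹ (frequency is cycles per second).
  Combining: S⁻²·Hz = (kg²·m⁴·s⁻⁶·A⁻⁴) · s⁻¹ = kg²·m⁴·s⁻⁷·A⁻⁴.
Right side:
  H = Wb/A (inductance = flux per current),
      = kg·m²·s⁻²·A⁻².
  So H⁻¹ = kg⁻¹·m⁻²·s²·A².
  Hz = 1/s = s⁻¹ (frequency is cycles per second).
  Gy = J/kg (absorbed dose = energy per mass),
      = m²·s⁻².
  S = 1/Ω (conductance is reciprocal resistance),
      = kg⁻¹·m⁻²·s³·A².
  So S⁻² = kg²·m⁴·s⁻⁶·A⁻⁴.
  W = J/s (power = energy per time),
      = kg·m²·s⁻³.
  So W⁻¹ = kg⁻¹·m⁻²·s³.
  Ω = V/A (resistance = voltage per current),
      = kg·m²·s⁻³·A⁻².
  V = W/A (potential = power per current),
      = kg·m²·s⁻³·A⁻¹.
  Combining: H⁻¹·Hz·Gy·S⁻²·W⁻¹·Ω·V·s·A = (kg⁻¹·m⁻²·s²·A²) · s⁻¹ · (m²·s⁻²) · (kg²·m⁴·s⁻⁶·A⁻⁴) · (kg⁻¹·m⁻²·s³) · (kg·m²·s⁻³·A⁻²) · (kg·m²·s⁻³·A⁻¹) · s · A = kg²·m⁶·s⁻⁹·A⁻⁴.
Left is kg²·m⁴·s⁻⁷·A⁻⁴; right is kg²·m⁶·s⁻⁹·A⁻⁴ — different.

No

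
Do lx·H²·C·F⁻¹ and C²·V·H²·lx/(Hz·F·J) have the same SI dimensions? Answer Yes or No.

Left side:
  lx = m⁻²·cd.
  H = kg·m²·s⁻²·A⁻².
  So H² = kg²·m⁴·s⁻⁴·A⁻⁴.
  C = s·A.
  F = kg⁻¹·m⁻²·s⁴·A².
  So F⁻¹ = kg·m²·s⁻⁴·A⁻².
  Combining: lx·H²·C·F⁻¹ = (m⁻²·cd) · (kg²·m⁴·s⁻⁴·A⁻⁴) · (s·A) · (kg·m²·s⁻⁴·A⁻²) = kg³·m⁴·s⁻⁷·A⁻⁵·cd.
Right side:
  Hz = 1/s = s⁻¹ (frequency is cycles per second).
  So Hz⁻¹ = s.
  C = A·s = s·A (charge = current × time).
  So C² = s²·A².
  V = W/A (potential = power per current),
      = kg·m²·s⁻³·A⁻¹.
  H = Wb/A (inductance = flux per current),
      = kg·m²·s⁻²·A⁻².
  So H² = kg²·m⁴·s⁻⁴·A⁻⁴.
  F = C/V (capacitance = charge per voltage),
      = A·s/(kg·m²·s⁻³·A⁻¹) (substituting C and V),
      = kg⁻¹·m⁻²·s⁴·A².
  So F⁻¹ = kg·m²·s⁻⁴·A⁻².
  lx = lm/m² (illuminance = luminous flux per area),
      = m⁻²·cd.
  J = N·m (work = force × distance),
      = kg·m²·s⁻².
  So J⁻¹ = kg⁻¹·m⁻²·s².
  Combining: Hz⁻¹·C²·V·H²·F⁻¹·lx·J⁻¹ = s · (s²·A²) · (kg·m²·s⁻³·A⁻¹) · (kg²·m⁴·s⁻⁴·A⁻⁴) · (kg·m²·s⁻⁴·A⁻²) · (m⁻²·cd) · (kg⁻¹·m⁻²·s²) = kg³·m⁴·s⁻⁶·A⁻⁵·cd.
Left is kg³·m⁴·s⁻⁷·A⁻⁵·cd; right is kg³·m⁴·s⁻⁶·A⁻⁵·cd — different.

No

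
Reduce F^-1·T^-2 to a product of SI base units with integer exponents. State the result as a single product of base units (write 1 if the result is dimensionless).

kg⁻¹·m²

F = kg⁻¹·m⁻²·s⁴·A².
So F⁻¹ = kg·m²·s⁻⁴·A⁻².
T = kg·s⁻²·A⁻¹.
So T⁻² = kg⁻²·s⁴·A².
Combining: F⁻¹·T⁻² = (kg·m²·s⁻⁴·A⁻²) · (kg⁻²·s⁴·A²) = kg⁻¹·m².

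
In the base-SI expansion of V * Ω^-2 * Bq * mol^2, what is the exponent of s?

V = kg·m²·s⁻³·A⁻¹.
Ω = kg·m²·s⁻³·A⁻².
So Ω⁻² = kg⁻²·m⁻⁴·s⁶·A⁴.
Bq = s⁻¹.
Combining: V·Ω⁻²·Bq·mol² = (kg·m²·s⁻³·A⁻¹) · (kg⁻²·m⁻⁴·s⁶·A⁴) · s⁻¹ · mol² = kg⁻¹·m⁻²·s²·A³·mol².
The exponent of s is 2.

2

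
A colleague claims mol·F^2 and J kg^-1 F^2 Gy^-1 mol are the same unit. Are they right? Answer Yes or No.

Left side:
  F = C/V (capacitance = charge per voltage),
      = A·s/(kg·m²·s⁻³·A⁻¹) (substituting C and V),
      = kg⁻¹·m⁻²·s⁴·A².
  So F² = kg⁻²·m⁻⁴·s⁸·A⁴.
  Combining: mol·F² = mol · (kg⁻²·m⁻⁴·s⁸·A⁴) = kg⁻²·m⁻⁴·s⁸·A⁴·mol.
Right side:
  J = N·m (work = force × distance),
      = kg·m²·s⁻².
  F = C/V (capacitance = charge per voltage),
      = A·s/(kg·m²·s⁻³·A⁻¹) (substituting C and V),
      = kg⁻¹·m⁻²·s⁴·A².
  So F² = kg⁻²·m⁻⁴·s⁸·A⁴.
  Gy = J/kg (absorbed dose = energy per mass),
      = m²·s⁻².
  So Gy⁻¹ = m⁻²·s².
  Combining: J·kg⁻¹·F²·Gy⁻¹·mol = (kg·m²·s⁻²) · kg⁻¹ · (kg⁻²·m⁻⁴·s⁸·A⁴) · (m⁻²·s²) · mol = kg⁻²·m⁻⁴·s⁸·A⁴·mol.
Both reduce to kg⁻²·m⁻⁴·s⁸·A⁴·mol.

Yes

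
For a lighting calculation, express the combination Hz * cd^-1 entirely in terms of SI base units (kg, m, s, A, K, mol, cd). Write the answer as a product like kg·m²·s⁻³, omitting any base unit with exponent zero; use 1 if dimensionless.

s⁻¹·cd⁻¹

Hz = 1/s = s⁻¹ (frequency is cycles per second).
Combining: Hz·cd⁻¹ = s⁻¹ · cd⁻¹ = s⁻¹·cd⁻¹.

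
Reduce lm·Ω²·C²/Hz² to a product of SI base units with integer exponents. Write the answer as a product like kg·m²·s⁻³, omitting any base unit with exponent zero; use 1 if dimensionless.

lm = cd.
Hz = s⁻¹.
So Hz⁻² = s².
Ω = kg·m²·s⁻³·A⁻².
So Ω² = kg²·m⁴·s⁻⁶·A⁻⁴.
C = s·A.
So C² = s²·A².
Combining: lm·Hz⁻²·Ω²·C² = cd · s² · (kg²·m⁴·s⁻⁶·A⁻⁴) · (s²·A²) = kg²·m⁴·s⁻²·A⁻²·cd.

kg²·m⁴·s⁻²·A⁻²·cd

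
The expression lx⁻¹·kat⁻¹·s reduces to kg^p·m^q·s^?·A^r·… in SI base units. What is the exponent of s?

2

lx = lm/m² (illuminance = luminous flux per area),
    = m⁻²·cd.
So lx⁻¹ = m²·cd⁻¹.
kat = mol/s = s⁻¹·mol (catalytic activity).
So kat⁻¹ = s·mol⁻¹.
Combining: lx⁻¹·kat⁻¹·s = (m²·cd⁻¹) · (s·mol⁻¹) · s = m²·s²·mol⁻¹·cd⁻¹.
The exponent of s is 2.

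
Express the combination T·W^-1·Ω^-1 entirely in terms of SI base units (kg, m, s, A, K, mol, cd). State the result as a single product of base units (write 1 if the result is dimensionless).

T = kg·s⁻²·A⁻¹.
W = kg·m²·s⁻³.
So W⁻¹ = kg⁻¹·m⁻²·s³.
Ω = kg·m²·s⁻³·A⁻².
So Ω⁻¹ = kg⁻¹·m⁻²·s³·A².
Combining: T·W⁻¹·Ω⁻¹ = (kg·s⁻²·A⁻¹) · (kg⁻¹·m⁻²·s³) · (kg⁻¹·m⁻²·s³·A²) = kg⁻¹·m⁻⁴·s⁴·A.

kg⁻¹·m⁻⁴·s⁴·A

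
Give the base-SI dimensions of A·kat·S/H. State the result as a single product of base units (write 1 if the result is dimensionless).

kg⁻²·m⁻⁴·s⁴·A⁵·mol

H = Wb/A (inductance = flux per current),
    = kg·m²·s⁻²·A⁻².
So H⁻¹ = kg⁻¹·m⁻²·s²·A².
kat = mol/s = s⁻¹·mol (catalytic activity).
S = 1/Ω (conductance is reciprocal resistance),
    = kg⁻¹·m⁻²·s³·A².
Combining: H⁻¹·A·kat·S = (kg⁻¹·m⁻²·s²·A²) · A · (s⁻¹·mol) · (kg⁻¹·m⁻²·s³·A²) = kg⁻²·m⁻⁴·s⁴·A⁵·mol.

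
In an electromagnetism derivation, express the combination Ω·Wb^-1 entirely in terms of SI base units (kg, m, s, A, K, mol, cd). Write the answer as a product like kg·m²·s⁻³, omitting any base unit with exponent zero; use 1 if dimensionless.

Ω = V/A (resistance = voltage per current),
    = kg·m²·s⁻³·A⁻².
Wb = V·s (flux: a volt is a weber per second),
    = kg·m²·s⁻²·A⁻¹.
So Wb⁻¹ = kg⁻¹·m⁻²·s²·A.
Combining: Ω·Wb⁻¹ = (kg·m²·s⁻³·A⁻²) · (kg⁻¹·m⁻²·s²·A) = s⁻¹·A⁻¹.

s⁻¹·A⁻¹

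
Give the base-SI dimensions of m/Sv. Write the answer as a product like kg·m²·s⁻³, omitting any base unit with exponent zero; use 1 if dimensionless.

m⁻¹·s²

Sv = m²·s⁻².
So Sv⁻¹ = m⁻²·s².
Combining: m·Sv⁻¹ = m · (m⁻²·s²) = m⁻¹·s².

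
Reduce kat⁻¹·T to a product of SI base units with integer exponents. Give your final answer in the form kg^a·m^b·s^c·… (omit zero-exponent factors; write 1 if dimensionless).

kg·s⁻¹·A⁻¹·mol⁻¹

kat = s⁻¹·mol.
So kat⁻¹ = s·mol⁻¹.
T = kg·s⁻²·A⁻¹.
Combining: kat⁻¹·T = (s·mol⁻¹) · (kg·s⁻²·A⁻¹) = kg·s⁻¹·A⁻¹·mol⁻¹.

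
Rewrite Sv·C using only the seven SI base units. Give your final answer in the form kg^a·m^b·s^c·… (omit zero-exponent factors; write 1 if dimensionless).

Sv = J/kg (equivalent dose = energy per mass),
    = m²·s⁻².
C = A·s = s·A (charge = current × time).
Combining: Sv·C = (m²·s⁻²) · (s·A) = m²·s⁻¹·A.

m²·s⁻¹·A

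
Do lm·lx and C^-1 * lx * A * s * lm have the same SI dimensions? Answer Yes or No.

Yes

Left side:
  lm = cd.
  lx = m⁻²·cd.
  Combining: lm·lx = cd · (m⁻²·cd) = m⁻²·cd².
Right side:
  C = A·s = s·A (charge = current × time).
  So C⁻¹ = s⁻¹·A⁻¹.
  lx = lm/m² (illuminance = luminous flux per area),
      = m⁻²·cd.
  lm = cd·sr = cd (luminous flux; sr is dimensionless).
  Combining: C⁻¹·lx·A·s·lm = (s⁻¹·A⁻¹) · (m⁻²·cd) · A · s · cd = m⁻²·cd².
Both reduce to m⁻²·cd².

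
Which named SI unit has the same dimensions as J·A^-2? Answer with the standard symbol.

H

J = N·m (work = force × distance),
    = kg·m²·s⁻².
Combining: J·A⁻² = (kg·m²·s⁻²) · A⁻² = kg·m²·s⁻²·A⁻².
kg·m²·s⁻²·A⁻² is the base-SI form of the henry.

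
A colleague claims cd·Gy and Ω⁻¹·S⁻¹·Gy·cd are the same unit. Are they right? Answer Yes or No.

Yes

Left side:
  Gy = J/kg (absorbed dose = energy per mass),
      = m²·s⁻².
  Combining: cd·Gy = cd · (m²·s⁻²) = m²·s⁻²·cd.
Right side:
  Ω = kg·m²·s⁻³·A⁻².
  So Ω⁻¹ = kg⁻¹·m⁻²·s³·A².
  S = kg⁻¹·m⁻²·s³·A².
  So S⁻¹ = kg·m²·s⁻³·A⁻².
  Gy = m²·s⁻².
  Combining: Ω⁻¹·S⁻¹·Gy·cd = (kg⁻¹·m⁻²·s³·A²) · (kg·m²·s⁻³·A⁻²) · (m²·s⁻²) · cd = m²·s⁻²·cd.
Both reduce to m²·s⁻²·cd.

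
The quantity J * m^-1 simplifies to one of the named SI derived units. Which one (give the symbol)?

N

J = N·m (work = force × distance),
    = kg·m²·s⁻².
Combining: J·m⁻¹ = (kg·m²·s⁻²) · m⁻¹ = kg·m·s⁻².
kg·m·s⁻² is the base-SI form of the newton.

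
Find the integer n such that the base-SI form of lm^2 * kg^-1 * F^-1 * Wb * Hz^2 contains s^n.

-8

lm = cd·sr = cd (luminous flux; sr is dimensionless).
So lm² = cd².
F = C/V (capacitance = charge per voltage),
    = A·s/(kg·m²·s⁻³·A⁻¹) (substituting C and V),
    = kg⁻¹·m⁻²·s⁴·A².
So F⁻¹ = kg·m²·s⁻⁴·A⁻².
Wb = V·s (flux: a volt is a weber per second),
    = kg·m²·s⁻²·A⁻¹.
Hz = 1/s = s⁻¹ (frequency is cycles per second).
So Hz² = s⁻².
Combining: lm²·kg⁻¹·F⁻¹·Wb·Hz² = cd² · kg⁻¹ · (kg·m²·s⁻⁴·A⁻²) · (kg·m²·s⁻²·A⁻¹) · s⁻² = kg·m⁴·s⁻⁸·A⁻³·cd².
The exponent of s is -8.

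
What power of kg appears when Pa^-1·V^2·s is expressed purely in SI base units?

1

Pa = kg·m⁻¹·s⁻².
So Pa⁻¹ = kg⁻¹·m·s².
V = kg·m²·s⁻³·A⁻¹.
So V² = kg²·m⁴·s⁻⁶·A⁻².
Combining: Pa⁻¹·V²·s = (kg⁻¹·m·s²) · (kg²·m⁴·s⁻⁶·A⁻²) · s = kg·m⁵·s⁻³·A⁻².
The exponent of kg is 1.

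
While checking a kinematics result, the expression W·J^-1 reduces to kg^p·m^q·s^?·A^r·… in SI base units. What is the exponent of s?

-1

W = kg·m²·s⁻³.
J = kg·m²·s⁻².
So J⁻¹ = kg⁻¹·m⁻²·s².
Combining: W·J⁻¹ = (kg·m²·s⁻³) · (kg⁻¹·m⁻²·s²) = s⁻¹.
The exponent of s is -1.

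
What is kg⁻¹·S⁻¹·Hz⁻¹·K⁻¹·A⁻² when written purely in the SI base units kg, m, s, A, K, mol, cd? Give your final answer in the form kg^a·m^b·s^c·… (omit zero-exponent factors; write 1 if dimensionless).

m²·s⁻²·A⁻⁴·K⁻¹

S = 1/Ω (conductance is reciprocal resistance),
    = kg⁻¹·m⁻²·s³·A².
So S⁻¹ = kg·m²·s⁻³·A⁻².
Hz = 1/s = s⁻¹ (frequency is cycles per second).
So Hz⁻¹ = s.
Combining: kg⁻¹·S⁻¹·Hz⁻¹·K⁻¹·A⁻² = kg⁻¹ · (kg·m²·s⁻³·A⁻²) · s · K⁻¹ · A⁻² = m²·s⁻²·A⁻⁴·K⁻¹.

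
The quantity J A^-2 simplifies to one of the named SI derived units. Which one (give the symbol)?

H

J = N·m (work = force × distance),
    = kg·m²·s⁻².
Combining: J·A⁻² = (kg·m²·s⁻²) · A⁻² = kg·m²·s⁻²·A⁻².
kg·m²·s⁻²·A⁻² is the base-SI form of the henry.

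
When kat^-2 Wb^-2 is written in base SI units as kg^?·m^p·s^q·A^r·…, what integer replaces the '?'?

kat = mol/s = s⁻¹·mol (catalytic activity).
So kat⁻² = s²·mol⁻².
Wb = V·s (flux: a volt is a weber per second),
    = kg·m²·s⁻²·A⁻¹.
So Wb⁻² = kg⁻²·m⁻⁴·s⁴·A².
Combining: kat⁻²·Wb⁻² = (s²·mol⁻²) · (kg⁻²·m⁻⁴·s⁴·A²) = kg⁻²·m⁻⁴·s⁶·A²·mol⁻².
The exponent of kg is -2.

-2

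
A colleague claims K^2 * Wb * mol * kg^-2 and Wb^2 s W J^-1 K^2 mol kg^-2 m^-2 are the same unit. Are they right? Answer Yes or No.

No

Left side:
  Wb = kg·m²·s⁻²·A⁻¹.
  Combining: K²·Wb·mol·kg⁻² = K² · (kg·m²·s⁻²·A⁻¹) · mol · kg⁻² = kg⁻¹·m²·s⁻²·A⁻¹·K²·mol.
Right side:
  Wb = V·s (flux: a volt is a weber per second),
      = kg·m²·s⁻²·A⁻¹.
  So Wb² = kg²·m⁴·s⁻⁴·A⁻².
  W = J/s (power = energy per time),
      = kg·m²·s⁻³.
  J = N·m (work = force × distance),
      = kg·m²·s⁻².
  So J⁻¹ = kg⁻¹·m⁻²·s².
  Combining: Wb²·s·W·J⁻¹·K²·mol·kg⁻²·m⁻² = (kg²·m⁴·s⁻⁴·A⁻²) · s · (kg·m²·s⁻³) · (kg⁻¹·m⁻²·s²) · K² · mol · kg⁻² · m⁻² = m²·s⁻⁴·A⁻²·K²·mol.
Left is kg⁻¹·m²·s⁻²·A⁻¹·K²·mol; right is m²·s⁻⁴·A⁻²·K²·mol — different.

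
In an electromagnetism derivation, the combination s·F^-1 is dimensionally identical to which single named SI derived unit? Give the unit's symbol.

F = C/V (capacitance = charge per voltage),
    = A·s/(kg·m²·s⁻³·A⁻¹) (substituting C and V),
    = kg⁻¹·m⁻²·s⁴·A².
So F⁻¹ = kg·m²·s⁻⁴·A⁻².
Combining: s·F⁻¹ = s · (kg·m²·s⁻⁴·A⁻²) = kg·m²·s⁻³·A⁻².
kg·m²·s⁻³·A⁻² is the base-SI form of the ohm.

Ω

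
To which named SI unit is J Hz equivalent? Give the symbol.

J = N·m (work = force × distance),
    = kg·m²·s⁻².
Hz = 1/s = s⁻¹ (frequency is cycles per second).
Combining: J·Hz = (kg·m²·s⁻²) · s⁻¹ = kg·m²·s⁻³.
kg·m²·s⁻³ is the base-SI form of the watt.

W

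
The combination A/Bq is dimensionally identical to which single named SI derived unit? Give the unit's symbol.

C

Bq = 1/s = s⁻¹ (activity is decays per second).
So Bq⁻¹ = s.
Combining: Bq⁻¹·A = s · A = s·A.
s·A is the base-SI form of the coulomb.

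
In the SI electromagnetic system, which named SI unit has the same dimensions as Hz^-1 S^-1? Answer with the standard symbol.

H

Hz = 1/s = s⁻¹ (frequency is cycles per second).
So Hz⁻¹ = s.
S = 1/Ω (conductance is reciprocal resistance),
    = kg⁻¹·m⁻²·s³·A².
So S⁻¹ = kg·m²·s⁻³·A⁻².
Combining: Hz⁻¹·S⁻¹ = s · (kg·m²·s⁻³·A⁻²) = kg·m²·s⁻²·A⁻².
kg·m²·s⁻²·A⁻² is the base-SI form of the henry.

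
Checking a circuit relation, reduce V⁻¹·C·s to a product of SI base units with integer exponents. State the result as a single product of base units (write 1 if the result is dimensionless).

V = kg·m²·s⁻³·A⁻¹.
So V⁻¹ = kg⁻¹·m⁻²·s³·A.
C = s·A.
Combining: V⁻¹·C·s = (kg⁻¹·m⁻²·s³·A) · (s·A) · s = kg⁻¹·m⁻²·s⁵·A².

kg⁻¹·m⁻²·s⁵·A²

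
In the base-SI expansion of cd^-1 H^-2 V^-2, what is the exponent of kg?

H = Wb/A (inductance = flux per current),
    = kg·m²·s⁻²·A⁻².
So H⁻² = kg⁻²·m⁻⁴·s⁴·A⁴.
V = W/A (potential = power per current),
    = kg·m²·s⁻³·A⁻¹.
So V⁻² = kg⁻²·m⁻⁴·s⁶·A².
Combining: cd⁻¹·H⁻²·V⁻² = cd⁻¹ · (kg⁻²·m⁻⁴·s⁴·A⁴) · (kg⁻²·m⁻⁴·s⁶·A²) = kg⁻⁴·m⁻⁸·s¹⁰·A⁶·cd⁻¹.
The exponent of kg is -4.

-4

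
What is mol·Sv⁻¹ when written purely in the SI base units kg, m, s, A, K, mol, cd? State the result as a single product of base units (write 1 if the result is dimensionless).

Sv = J/kg (equivalent dose = energy per mass),
    = m²·s⁻².
So Sv⁻¹ = m⁻²·s².
Combining: mol·Sv⁻¹ = mol · (m⁻²·s²) = m⁻²·s²·mol.

m⁻²·s²·mol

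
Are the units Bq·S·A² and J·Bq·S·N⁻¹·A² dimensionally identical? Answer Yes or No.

No

Left side:
  Bq = s⁻¹.
  S = kg⁻¹·m⁻²·s³·A².
  Combining: Bq·S·A² = s⁻¹ · (kg⁻¹·m⁻²·s³·A²) · A² = kg⁻¹·m⁻²·s²·A⁴.
Right side:
  J = kg·m²·s⁻².
  Bq = s⁻¹.
  S = kg⁻¹·m⁻²·s³·A².
  N = kg·m·s⁻².
  So N⁻¹ = kg⁻¹·m⁻¹·s².
  Combining: J·Bq·S·N⁻¹·A² = (kg·m²·s⁻²) · s⁻¹ · (kg⁻¹·m⁻²·s³·A²) · (kg⁻¹·m⁻¹·s²) · A² = kg⁻¹·m⁻¹·s²·A⁴.
Left is kg⁻¹·m⁻²·s²·A⁴; right is kg⁻¹·m⁻¹·s²·A⁴ — different.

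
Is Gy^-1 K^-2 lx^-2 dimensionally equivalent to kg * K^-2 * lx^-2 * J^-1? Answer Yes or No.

Left side:
  Gy = m²·s⁻².
  So Gy⁻¹ = m⁻²·s².
  lx = m⁻²·cd.
  So lx⁻² = m⁴·cd⁻².
  Combining: Gy⁻¹·K⁻²·lx⁻² = (m⁻²·s²) · K⁻² · (m⁴·cd⁻²) = m²·s²·K⁻²·cd⁻².
Right side:
  lx = lm/m² (illuminance = luminous flux per area),
      = m⁻²·cd.
  So lx⁻² = m⁴·cd⁻².
  J = N·m (work = force × distance),
      = kg·m²·s⁻².
  So J⁻¹ = kg⁻¹·m⁻²·s².
  Combining: kg·K⁻²·lx⁻²·J⁻¹ = kg · K⁻² · (m⁴·cd⁻²) · (kg⁻¹·m⁻²·s²) = m²·s²·K⁻²·cd⁻².
Both reduce to m²·s²·K⁻²·cd⁻².

Yes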